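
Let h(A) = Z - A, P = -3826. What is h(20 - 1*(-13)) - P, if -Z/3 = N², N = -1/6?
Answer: 45515/12 ≈ 3792.9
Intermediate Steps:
N = -⅙ (N = -1*⅙ = -⅙ ≈ -0.16667)
Z = -1/12 (Z = -3*(-⅙)² = -3*1/36 = -1/12 ≈ -0.083333)
h(A) = -1/12 - A
h(20 - 1*(-13)) - P = (-1/12 - (20 - 1*(-13))) - 1*(-3826) = (-1/12 - (20 + 13)) + 3826 = (-1/12 - 1*33) + 3826 = (-1/12 - 33) + 3826 = -397/12 + 3826 = 45515/12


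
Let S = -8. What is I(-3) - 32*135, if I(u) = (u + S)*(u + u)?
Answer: -4254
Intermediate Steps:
I(u) = 2*u*(-8 + u) (I(u) = (u - 8)*(u + u) = (-8 + u)*(2*u) = 2*u*(-8 + u))
I(-3) - 32*135 = 2*(-3)*(-8 - 3) - 32*135 = 2*(-3)*(-11) - 4320 = 66 - 4320 = -4254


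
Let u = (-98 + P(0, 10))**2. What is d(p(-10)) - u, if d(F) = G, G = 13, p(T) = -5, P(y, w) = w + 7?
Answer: -6548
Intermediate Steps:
P(y, w) = 7 + w
u = 6561 (u = (-98 + (7 + 10))**2 = (-98 + 17)**2 = (-81)**2 = 6561)
d(F) = 13
d(p(-10)) - u = 13 - 1*6561 = 13 - 6561 = -6548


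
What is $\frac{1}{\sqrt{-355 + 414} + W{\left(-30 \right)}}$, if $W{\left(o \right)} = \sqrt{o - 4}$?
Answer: $\frac{1}{\sqrt{59} + i \sqrt{34}} \approx 0.082593 - 0.062698 i$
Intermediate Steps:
$W{\left(o \right)} = \sqrt{-4 + o}$
$\frac{1}{\sqrt{-355 + 414} + W{\left(-30 \right)}} = \frac{1}{\sqrt{-355 + 414} + \sqrt{-4 - 30}} = \frac{1}{\sqrt{59} + \sqrt{-34}} = \frac{1}{\sqrt{59} + i \sqrt{34}}$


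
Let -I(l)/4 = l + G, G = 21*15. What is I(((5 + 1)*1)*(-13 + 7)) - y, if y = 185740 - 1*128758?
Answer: -58098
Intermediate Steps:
G = 315
I(l) = -1260 - 4*l (I(l) = -4*(l + 315) = -4*(315 + l) = -1260 - 4*l)
y = 56982 (y = 185740 - 128758 = 56982)
I(((5 + 1)*1)*(-13 + 7)) - y = (-1260 - 4*(5 + 1)*1*(-13 + 7)) - 1*56982 = (-1260 - 4*6*1*(-6)) - 56982 = (-1260 - 24*(-6)) - 56982 = (-1260 - 4*(-36)) - 56982 = (-1260 + 144) - 56982 = -1116 - 56982 = -58098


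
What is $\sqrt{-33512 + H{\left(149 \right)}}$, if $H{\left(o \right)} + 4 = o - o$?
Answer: $42 i \sqrt{19} \approx 183.07 i$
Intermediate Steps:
$H{\left(o \right)} = -4$ ($H{\left(o \right)} = -4 + \left(o - o\right) = -4 + 0 = -4$)
$\sqrt{-33512 + H{\left(149 \right)}} = \sqrt{-33512 - 4} = \sqrt{-33516} = 42 i \sqrt{19}$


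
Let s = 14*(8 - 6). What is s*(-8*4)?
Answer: -896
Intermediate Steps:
s = 28 (s = 14*2 = 28)
s*(-8*4) = 28*(-8*4) = 28*(-32) = -896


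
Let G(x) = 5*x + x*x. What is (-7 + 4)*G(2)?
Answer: -42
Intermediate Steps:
G(x) = x² + 5*x (G(x) = 5*x + x² = x² + 5*x)
(-7 + 4)*G(2) = (-7 + 4)*(2*(5 + 2)) = -6*7 = -3*14 = -42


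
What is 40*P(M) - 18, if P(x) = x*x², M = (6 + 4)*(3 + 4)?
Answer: 13719982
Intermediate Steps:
M = 70 (M = 10*7 = 70)
P(x) = x³
40*P(M) - 18 = 40*70³ - 18 = 40*343000 - 18 = 13720000 - 18 = 13719982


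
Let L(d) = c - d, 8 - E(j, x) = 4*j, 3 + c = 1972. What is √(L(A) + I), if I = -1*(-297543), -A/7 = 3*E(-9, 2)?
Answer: 2*√75109 ≈ 548.12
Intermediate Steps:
c = 1969 (c = -3 + 1972 = 1969)
E(j, x) = 8 - 4*j
A = -924 (A = -21*(8 - 4*(-9)) = -21*(8 + 36) = -21*44 = -7*132 = -924)
L(d) = 1969 - d
I = 297543
√(L(A) + I) = √((1969 - 1*(-924)) + 297543) = √((1969 + 924) + 297543) = √(2893 + 297543) = √300436 = 2*√75109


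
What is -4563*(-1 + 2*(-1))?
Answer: 13689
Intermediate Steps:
-4563*(-1 + 2*(-1)) = -4563*(-1 - 2) = -4563*(-3) = 13689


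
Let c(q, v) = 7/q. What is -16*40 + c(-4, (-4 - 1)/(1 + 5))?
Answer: -2567/4 ≈ -641.75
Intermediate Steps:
-16*40 + c(-4, (-4 - 1)/(1 + 5)) = -16*40 + 7/(-4) = -640 + 7*(-1/4) = -640 - 7/4 = -2567/4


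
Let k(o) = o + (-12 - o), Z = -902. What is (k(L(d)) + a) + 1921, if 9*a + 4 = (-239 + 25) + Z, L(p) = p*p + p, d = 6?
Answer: 16061/9 ≈ 1784.6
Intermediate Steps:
L(p) = p + p**2 (L(p) = p**2 + p = p + p**2)
k(o) = -12
a = -1120/9 (a = -4/9 + ((-239 + 25) - 902)/9 = -4/9 + (-214 - 902)/9 = -4/9 + (1/9)*(-1116) = -4/9 - 124 = -1120/9 ≈ -124.44)
(k(L(d)) + a) + 1921 = (-12 - 1120/9) + 1921 = -1228/9 + 1921 = 16061/9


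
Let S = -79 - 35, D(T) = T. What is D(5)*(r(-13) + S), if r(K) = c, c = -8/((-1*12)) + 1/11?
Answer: -18685/33 ≈ -566.21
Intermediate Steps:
S = -114
c = 25/33 (c = -8/(-12) + 1*(1/11) = -8*(-1/12) + 1/11 = ⅔ + 1/11 = 25/33 ≈ 0.75758)
r(K) = 25/33
D(5)*(r(-13) + S) = 5*(25/33 - 114) = 5*(-3737/33) = -18685/33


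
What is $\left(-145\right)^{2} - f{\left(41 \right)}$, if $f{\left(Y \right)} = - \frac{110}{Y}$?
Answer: $\frac{862135}{41} \approx 21028.0$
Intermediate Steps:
$\left(-145\right)^{2} - f{\left(41 \right)} = \left(-145\right)^{2} - - \frac{110}{41} = 21025 - \left(-110\right) \frac{1}{41} = 21025 - - \frac{110}{41} = 21025 + \frac{110}{41} = \frac{862135}{41}$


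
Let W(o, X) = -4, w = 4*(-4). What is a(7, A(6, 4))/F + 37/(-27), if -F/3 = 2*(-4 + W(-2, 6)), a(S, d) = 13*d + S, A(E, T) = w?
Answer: -2401/432 ≈ -5.5579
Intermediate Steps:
w = -16
A(E, T) = -16
a(S, d) = S + 13*d
F = 48 (F = -6*(-4 - 4) = -6*(-8) = -3*(-16) = 48)
a(7, A(6, 4))/F + 37/(-27) = (7 + 13*(-16))/48 + 37/(-27) = (7 - 208)*(1/48) + 37*(-1/27) = -201*1/48 - 37/27 = -67/16 - 37/27 = -2401/432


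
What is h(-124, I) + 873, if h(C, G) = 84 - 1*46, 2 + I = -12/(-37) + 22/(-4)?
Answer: 911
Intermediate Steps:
I = -531/74 (I = -2 + (-12/(-37) + 22/(-4)) = -2 + (-12*(-1/37) + 22*(-1/4)) = -2 + (12/37 - 11/2) = -2 - 383/74 = -531/74 ≈ -7.1757)
h(C, G) = 38 (h(C, G) = 84 - 46 = 38)
h(-124, I) + 873 = 38 + 873 = 911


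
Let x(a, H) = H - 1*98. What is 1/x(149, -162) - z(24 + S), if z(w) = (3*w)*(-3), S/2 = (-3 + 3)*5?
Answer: 56159/260 ≈ 216.00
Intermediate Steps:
x(a, H) = -98 + H (x(a, H) = H - 98 = -98 + H)
S = 0 (S = 2*((-3 + 3)*5) = 2*(0*5) = 2*0 = 0)
z(w) = -9*w
1/x(149, -162) - z(24 + S) = 1/(-98 - 162) - (-9)*(24 + 0) = 1/(-260) - (-9)*24 = -1/260 - 1*(-216) = -1/260 + 216 = 56159/260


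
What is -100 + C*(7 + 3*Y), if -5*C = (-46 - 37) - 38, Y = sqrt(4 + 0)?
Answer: 1073/5 ≈ 214.60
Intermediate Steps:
Y = 2 (Y = sqrt(4) = 2)
C = 121/5 (C = -((-46 - 37) - 38)/5 = -(-83 - 38)/5 = -1/5*(-121) = 121/5 ≈ 24.200)
-100 + C*(7 + 3*Y) = -100 + 121*(7 + 3*2)/5 = -100 + 121*(7 + 6)/5 = -100 + (121/5)*13 = -100 + 1573/5 = 1073/5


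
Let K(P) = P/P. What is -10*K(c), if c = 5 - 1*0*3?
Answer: -10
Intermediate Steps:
c = 5 (c = 5 + 0*3 = 5 + 0 = 5)
K(P) = 1
-10*K(c) = -10*1 = -10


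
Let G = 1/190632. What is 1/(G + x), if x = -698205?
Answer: -190632/133100215559 ≈ -1.4322e-6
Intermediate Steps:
G = 1/190632 ≈ 5.2457e-6
1/(G + x) = 1/(1/190632 - 698205) = 1/(-133100215559/190632) = -190632/133100215559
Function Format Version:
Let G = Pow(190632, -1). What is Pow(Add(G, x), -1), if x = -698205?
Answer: Rational(-190632, 133100215559) ≈ -1.4322e-6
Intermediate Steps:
G = Rational(1, 190632) ≈ 5.2457e-6
Pow(Add(G, x), -1) = Pow(Add(Rational(1, 190632), -698205), -1) = Pow(Rational(-133100215559, 190632), -1) = Rational(-190632, 133100215559)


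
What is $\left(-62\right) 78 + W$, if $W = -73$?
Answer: $-4909$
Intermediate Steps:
$\left(-62\right) 78 + W = \left(-62\right) 78 - 73 = -4836 - 73 = -4909$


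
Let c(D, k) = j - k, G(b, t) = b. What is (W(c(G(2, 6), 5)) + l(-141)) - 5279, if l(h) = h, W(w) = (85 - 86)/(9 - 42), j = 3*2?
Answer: -178859/33 ≈ -5420.0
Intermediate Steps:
j = 6
c(D, k) = 6 - k
W(w) = 1/33 (W(w) = -1/(-33) = -1*(-1/33) = 1/33)
(W(c(G(2, 6), 5)) + l(-141)) - 5279 = (1/33 - 141) - 5279 = -4652/33 - 5279 = -178859/33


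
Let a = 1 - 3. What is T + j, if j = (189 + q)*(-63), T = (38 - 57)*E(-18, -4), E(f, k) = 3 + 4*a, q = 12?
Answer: -12568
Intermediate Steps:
a = -2
E(f, k) = -5 (E(f, k) = 3 + 4*(-2) = 3 - 8 = -5)
T = 95 (T = (38 - 57)*(-5) = -19*(-5) = 95)
j = -12663 (j = (189 + 12)*(-63) = 201*(-63) = -12663)
T + j = 95 - 12663 = -12568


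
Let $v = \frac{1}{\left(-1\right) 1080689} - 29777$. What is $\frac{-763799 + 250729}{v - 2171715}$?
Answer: $\frac{554469105230}{2379128187989} \approx 0.23306$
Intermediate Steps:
$v = - \frac{32179676354}{1080689}$ ($v = \frac{1}{-1080689} - 29777 = - \frac{1}{1080689} - 29777 = - \frac{32179676354}{1080689} \approx -29777.0$)
$\frac{-763799 + 250729}{v - 2171715} = \frac{-763799 + 250729}{- \frac{32179676354}{1080689} - 2171715} = - \frac{513070}{- \frac{2379128187989}{1080689}} = \left(-513070\right) \left(- \frac{1080689}{2379128187989}\right) = \frac{554469105230}{2379128187989}$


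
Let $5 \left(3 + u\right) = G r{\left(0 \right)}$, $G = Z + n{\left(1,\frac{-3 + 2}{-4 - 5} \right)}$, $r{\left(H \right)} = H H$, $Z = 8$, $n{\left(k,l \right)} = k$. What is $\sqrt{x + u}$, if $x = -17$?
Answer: $2 i \sqrt{5} \approx 4.4721 i$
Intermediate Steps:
$r{\left(H \right)} = H^{2}$
$G = 9$ ($G = 8 + 1 = 9$)
$u = -3$ ($u = -3 + \frac{9 \cdot 0^{2}}{5} = -3 + \frac{9 \cdot 0}{5} = -3 + \frac{1}{5} \cdot 0 = -3 + 0 = -3$)
$\sqrt{x + u} = \sqrt{-17 - 3} = \sqrt{-20} = 2 i \sqrt{5}$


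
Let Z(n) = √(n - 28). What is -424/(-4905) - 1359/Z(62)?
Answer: 424/4905 - 1359*√34/34 ≈ -232.98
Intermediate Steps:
Z(n) = √(-28 + n)
-424/(-4905) - 1359/Z(62) = -424/(-4905) - 1359/√(-28 + 62) = -424*(-1/4905) - 1359*√34/34 = 424/4905 - 1359*√34/34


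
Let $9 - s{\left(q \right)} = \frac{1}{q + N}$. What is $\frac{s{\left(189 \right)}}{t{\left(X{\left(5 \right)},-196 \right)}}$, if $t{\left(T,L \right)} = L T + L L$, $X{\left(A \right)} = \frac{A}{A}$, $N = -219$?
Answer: $\frac{271}{1146600} \approx 0.00023635$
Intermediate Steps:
$X{\left(A \right)} = 1$
$s{\left(q \right)} = 9 - \frac{1}{-219 + q}$ ($s{\left(q \right)} = 9 - \frac{1}{q - 219} = 9 - \frac{1}{-219 + q}$)
$t{\left(T,L \right)} = L^{2} + L T$ ($t{\left(T,L \right)} = L T + L^{2} = L^{2} + L T$)
$\frac{s{\left(189 \right)}}{t{\left(X{\left(5 \right)},-196 \right)}} = \frac{\frac{1}{-219 + 189} \left(-1972 + 9 \cdot 189\right)}{\left(-196\right) \left(-196 + 1\right)} = \frac{\frac{1}{-30} \left(-1972 + 1701\right)}{\left(-196\right) \left(-195\right)} = \frac{\left(- \frac{1}{30}\right) \left(-271\right)}{38220} = \frac{271}{30} \cdot \frac{1}{38220} = \frac{271}{1146600}$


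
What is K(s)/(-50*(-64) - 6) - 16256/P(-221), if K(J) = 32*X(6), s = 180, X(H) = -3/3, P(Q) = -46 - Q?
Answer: -25963632/279475 ≈ -92.901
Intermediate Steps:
X(H) = -1 (X(H) = -3*⅓ = -1)
K(J) = -32 (K(J) = 32*(-1) = -32)
K(s)/(-50*(-64) - 6) - 16256/P(-221) = -32/(-50*(-64) - 6) - 16256/(-46 - 1*(-221)) = -32/(3200 - 6) - 16256/(-46 + 221) = -32/3194 - 16256/175 = -32*1/3194 - 16256*1/175 = -16/1597 - 16256/175 = -25963632/279475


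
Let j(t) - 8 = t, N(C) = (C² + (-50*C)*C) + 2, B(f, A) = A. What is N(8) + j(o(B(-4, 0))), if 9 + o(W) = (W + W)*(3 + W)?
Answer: -3135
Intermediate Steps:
o(W) = -9 + 2*W*(3 + W) (o(W) = -9 + (W + W)*(3 + W) = -9 + (2*W)*(3 + W) = -9 + 2*W*(3 + W))
N(C) = 2 - 49*C² (N(C) = (C² - 50*C²) + 2 = -49*C² + 2 = 2 - 49*C²)
j(t) = 8 + t
N(8) + j(o(B(-4, 0))) = (2 - 49*8²) + (8 + (-9 + 2*0² + 6*0)) = (2 - 49*64) + (8 + (-9 + 2*0 + 0)) = (2 - 3136) + (8 + (-9 + 0 + 0)) = -3134 + (8 - 9) = -3134 - 1 = -3135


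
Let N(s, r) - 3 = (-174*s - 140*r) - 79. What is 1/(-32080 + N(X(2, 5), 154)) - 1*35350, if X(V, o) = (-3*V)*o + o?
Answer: -1745088101/49366 ≈ -35350.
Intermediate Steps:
X(V, o) = o - 3*V*o (X(V, o) = -3*V*o + o = o - 3*V*o)
N(s, r) = -76 - 174*s - 140*r (N(s, r) = 3 + ((-174*s - 140*r) - 79) = 3 + (-79 - 174*s - 140*r) = -76 - 174*s - 140*r)
1/(-32080 + N(X(2, 5), 154)) - 1*35350 = 1/(-32080 + (-76 - 870*(1 - 3*2) - 140*154)) - 1*35350 = 1/(-32080 + (-76 - 870*(1 - 6) - 21560)) - 35350 = 1/(-32080 + (-76 - 870*(-5) - 21560)) - 35350 = 1/(-32080 + (-76 - 174*(-25) - 21560)) - 35350 = 1/(-32080 + (-76 + 4350 - 21560)) - 35350 = 1/(-32080 - 17286) - 35350 = 1/(-49366) - 35350 = -1/49366 - 35350 = -1745088101/49366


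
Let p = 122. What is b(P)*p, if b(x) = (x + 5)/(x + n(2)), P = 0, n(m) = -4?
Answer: -305/2 ≈ -152.50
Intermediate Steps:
b(x) = (5 + x)/(-4 + x) (b(x) = (x + 5)/(x - 4) = (5 + x)/(-4 + x))
b(P)*p = ((5 + 0)/(-4 + 0))*122 = (5/(-4))*122 = -¼*5*122 = -5/4*122 = -305/2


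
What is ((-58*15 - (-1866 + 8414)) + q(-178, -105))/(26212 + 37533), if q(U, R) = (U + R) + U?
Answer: -7879/63745 ≈ -0.12360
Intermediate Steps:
q(U, R) = R + 2*U (q(U, R) = (R + U) + U = R + 2*U)
((-58*15 - (-1866 + 8414)) + q(-178, -105))/(26212 + 37533) = ((-58*15 - (-1866 + 8414)) + (-105 + 2*(-178)))/(26212 + 37533) = ((-870 - 1*6548) + (-105 - 356))/63745 = ((-870 - 6548) - 461)*(1/63745) = (-7418 - 461)*(1/63745) = -7879*1/63745 = -7879/63745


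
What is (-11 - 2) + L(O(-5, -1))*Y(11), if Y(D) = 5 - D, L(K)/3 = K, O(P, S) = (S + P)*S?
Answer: -121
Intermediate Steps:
O(P, S) = S*(P + S) (O(P, S) = (P + S)*S = S*(P + S))
L(K) = 3*K
(-11 - 2) + L(O(-5, -1))*Y(11) = (-11 - 2) + (3*(-(-5 - 1)))*(5 - 1*11) = -13 + (3*(-1*(-6)))*(5 - 11) = -13 + (3*6)*(-6) = -13 + 18*(-6) = -13 - 108 = -121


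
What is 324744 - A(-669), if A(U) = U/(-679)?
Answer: 220500507/679 ≈ 3.2474e+5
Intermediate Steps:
A(U) = -U/679 (A(U) = U*(-1/679) = -U/679)
324744 - A(-669) = 324744 - (-1)*(-669)/679 = 324744 - 1*669/679 = 324744 - 669/679 = 220500507/679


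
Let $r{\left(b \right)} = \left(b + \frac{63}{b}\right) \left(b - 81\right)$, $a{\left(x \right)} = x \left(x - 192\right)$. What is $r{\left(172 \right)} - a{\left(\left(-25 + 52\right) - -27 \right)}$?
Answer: $\frac{3979621}{172} \approx 23137.0$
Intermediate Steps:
$a{\left(x \right)} = x \left(-192 + x\right)$
$r{\left(b \right)} = \left(-81 + b\right) \left(b + \frac{63}{b}\right)$ ($r{\left(b \right)} = \left(b + \frac{63}{b}\right) \left(-81 + b\right) = \left(-81 + b\right) \left(b + \frac{63}{b}\right)$)
$r{\left(172 \right)} - a{\left(\left(-25 + 52\right) - -27 \right)} = \left(63 + 172^{2} - \frac{5103}{172} - 13932\right) - \left(\left(-25 + 52\right) - -27\right) \left(-192 + \left(\left(-25 + 52\right) - -27\right)\right) = \left(63 + 29584 - \frac{5103}{172} - 13932\right) - \left(27 + 27\right) \left(-192 + \left(27 + 27\right)\right) = \left(63 + 29584 - \frac{5103}{172} - 13932\right) - 54 \left(-192 + 54\right) = \frac{2697877}{172} - 54 \left(-138\right) = \frac{2697877}{172} - -7452 = \frac{2697877}{172} + 7452 = \frac{3979621}{172}$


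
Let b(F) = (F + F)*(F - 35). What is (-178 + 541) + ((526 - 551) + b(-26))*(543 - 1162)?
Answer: -1947630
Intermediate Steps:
b(F) = 2*F*(-35 + F) (b(F) = (2*F)*(-35 + F) = 2*F*(-35 + F))
(-178 + 541) + ((526 - 551) + b(-26))*(543 - 1162) = (-178 + 541) + ((526 - 551) + 2*(-26)*(-35 - 26))*(543 - 1162) = 363 + (-25 + 2*(-26)*(-61))*(-619) = 363 + (-25 + 3172)*(-619) = 363 + 3147*(-619) = 363 - 1947993 = -1947630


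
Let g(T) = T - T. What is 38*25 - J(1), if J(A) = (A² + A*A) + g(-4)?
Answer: 948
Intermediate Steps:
g(T) = 0
J(A) = 2*A² (J(A) = (A² + A*A) + 0 = (A² + A²) + 0 = 2*A² + 0 = 2*A²)
38*25 - J(1) = 38*25 - 2*1² = 950 - 2 = 948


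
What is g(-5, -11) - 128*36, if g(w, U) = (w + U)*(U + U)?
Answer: -4256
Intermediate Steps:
g(w, U) = 2*U*(U + w) (g(w, U) = (U + w)*(2*U) = 2*U*(U + w))
g(-5, -11) - 128*36 = 2*(-11)*(-11 - 5) - 128*36 = 2*(-11)*(-16) - 4608 = 352 - 4608 = -4256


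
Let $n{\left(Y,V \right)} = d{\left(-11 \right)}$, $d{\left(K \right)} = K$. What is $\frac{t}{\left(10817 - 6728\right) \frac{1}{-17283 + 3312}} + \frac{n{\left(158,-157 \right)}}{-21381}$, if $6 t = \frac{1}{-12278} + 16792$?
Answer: $- \frac{2280981543222239}{238539464156} \approx -9562.3$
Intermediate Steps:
$n{\left(Y,V \right)} = -11$
$t = \frac{206172175}{73668}$ ($t = \frac{\frac{1}{-12278} + 16792}{6} = \frac{- \frac{1}{12278} + 16792}{6} = \frac{1}{6} \cdot \frac{206172175}{12278} = \frac{206172175}{73668} \approx 2798.7$)
$\frac{t}{\left(10817 - 6728\right) \frac{1}{-17283 + 3312}} + \frac{n{\left(158,-157 \right)}}{-21381} = \frac{206172175}{73668 \frac{10817 - 6728}{-17283 + 3312}} - \frac{11}{-21381} = \frac{206172175}{73668 \frac{4089}{-13971}} - - \frac{11}{21381} = \frac{206172175}{73668 \cdot 4089 \left(- \frac{1}{13971}\right)} + \frac{11}{21381} = \frac{206172175}{73668 \left(- \frac{1363}{4657}\right)} + \frac{11}{21381} = \frac{206172175}{73668} \left(- \frac{4657}{1363}\right) + \frac{11}{21381} = - \frac{960143818975}{100409484} + \frac{11}{21381} = - \frac{2280981543222239}{238539464156}$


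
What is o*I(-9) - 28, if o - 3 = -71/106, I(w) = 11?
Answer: -251/106 ≈ -2.3679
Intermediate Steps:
o = 247/106 (o = 3 - 71/106 = 247/106 ≈ 2.3302)
o*I(-9) - 28 = (247/106)*11 - 28 = 2717/106 - 28 = -251/106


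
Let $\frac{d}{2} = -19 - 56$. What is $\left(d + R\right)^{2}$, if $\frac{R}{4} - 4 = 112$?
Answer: $98596$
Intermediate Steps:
$d = -150$ ($d = 2 \left(-19 - 56\right) = 2 \left(-75\right) = -150$)
$R = 464$ ($R = 16 + 4 \cdot 112 = 16 + 448 = 464$)
$\left(d + R\right)^{2} = \left(-150 + 464\right)^{2} = 314^{2} = 98596$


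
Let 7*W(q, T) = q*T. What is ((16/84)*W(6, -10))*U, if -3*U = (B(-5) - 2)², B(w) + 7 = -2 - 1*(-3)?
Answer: 5120/147 ≈ 34.830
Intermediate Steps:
B(w) = -6 (B(w) = -7 + (-2 - 1*(-3)) = -7 + (-2 + 3) = -7 + 1 = -6)
W(q, T) = T*q/7 (W(q, T) = (q*T)/7 = (T*q)/7 = T*q/7)
U = -64/3 (U = -(-6 - 2)²/3 = -⅓*(-8)² = -⅓*64 = -64/3 ≈ -21.333)
((16/84)*W(6, -10))*U = ((16/84)*((⅐)*(-10)*6))*(-64/3) = ((16*(1/84))*(-60/7))*(-64/3) = ((4/21)*(-60/7))*(-64/3) = -80/49*(-64/3) = 5120/147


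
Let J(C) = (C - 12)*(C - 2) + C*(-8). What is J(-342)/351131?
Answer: 124512/351131 ≈ 0.35460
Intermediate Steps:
J(C) = -8*C + (-12 + C)*(-2 + C) (J(C) = (-12 + C)*(-2 + C) - 8*C = -8*C + (-12 + C)*(-2 + C))
J(-342)/351131 = (24 + (-342)**2 - 22*(-342))/351131 = (24 + 116964 + 7524)*(1/351131) = 124512*(1/351131) = 124512/351131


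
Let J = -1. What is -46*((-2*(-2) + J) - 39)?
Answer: 1656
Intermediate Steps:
-46*((-2*(-2) + J) - 39) = -46*((-2*(-2) - 1) - 39) = -46*((4 - 1) - 39) = -46*(3 - 39) = -46*(-36) = 1656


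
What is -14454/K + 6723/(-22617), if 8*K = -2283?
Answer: 96292605/1912393 ≈ 50.352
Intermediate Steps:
K = -2283/8 (K = (⅛)*(-2283) = -2283/8 ≈ -285.38)
-14454/K + 6723/(-22617) = -14454/(-2283/8) + 6723/(-22617) = -14454*(-8/2283) + 6723*(-1/22617) = 38544/761 - 747/2513 = 96292605/1912393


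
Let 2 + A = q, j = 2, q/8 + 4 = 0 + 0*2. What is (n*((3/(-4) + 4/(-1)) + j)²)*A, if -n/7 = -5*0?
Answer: 0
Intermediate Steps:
q = -32 (q = -32 + 8*(0 + 0*2) = -32 + 8*(0 + 0) = -32 + 8*0 = -32 + 0 = -32)
A = -34 (A = -2 - 32 = -34)
n = 0 (n = -(-35)*0 = -7*0 = 0)
(n*((3/(-4) + 4/(-1)) + j)²)*A = (0*((3/(-4) + 4/(-1)) + 2)²)*(-34) = (0*((3*(-¼) + 4*(-1)) + 2)²)*(-34) = (0*((-¾ - 4) + 2)²)*(-34) = (0*(-19/4 + 2)²)*(-34) = (0*(-11/4)²)*(-34) = (0*(121/16))*(-34) = 0*(-34) = 0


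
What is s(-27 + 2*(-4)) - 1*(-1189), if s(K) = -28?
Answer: 1161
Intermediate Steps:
s(-27 + 2*(-4)) - 1*(-1189) = -28 - 1*(-1189) = -28 + 1189 = 1161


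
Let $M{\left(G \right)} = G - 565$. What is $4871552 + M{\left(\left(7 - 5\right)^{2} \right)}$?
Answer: $4870991$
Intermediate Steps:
$M{\left(G \right)} = -565 + G$
$4871552 + M{\left(\left(7 - 5\right)^{2} \right)} = 4871552 - \left(565 - \left(7 - 5\right)^{2}\right) = 4871552 - \left(565 - 2^{2}\right) = 4871552 + \left(-565 + 4\right) = 4871552 - 561 = 4870991$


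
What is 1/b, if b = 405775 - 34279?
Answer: 1/371496 ≈ 2.6918e-6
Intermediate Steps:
b = 371496
1/b = 1/371496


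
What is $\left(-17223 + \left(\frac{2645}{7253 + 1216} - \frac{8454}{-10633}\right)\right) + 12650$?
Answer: $- \frac{411702939310}{90050877} \approx -4571.9$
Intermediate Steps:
$\left(-17223 + \left(\frac{2645}{7253 + 1216} - \frac{8454}{-10633}\right)\right) + 12650 = \left(-17223 + \left(\frac{2645}{8469} - - \frac{8454}{10633}\right)\right) + 12650 = \left(-17223 + \left(2645 \cdot \frac{1}{8469} + \frac{8454}{10633}\right)\right) + 12650 = \left(-17223 + \left(\frac{2645}{8469} + \frac{8454}{10633}\right)\right) + 12650 = \left(-17223 + \frac{99721211}{90050877}\right) + 12650 = - \frac{1550846533360}{90050877} + 12650 = - \frac{411702939310}{90050877}$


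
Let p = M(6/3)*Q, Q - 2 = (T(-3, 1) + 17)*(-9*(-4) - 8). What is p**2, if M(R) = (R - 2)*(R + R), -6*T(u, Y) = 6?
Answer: 0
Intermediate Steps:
T(u, Y) = -1 (T(u, Y) = -1/6*6 = -1)
M(R) = 2*R*(-2 + R) (M(R) = (-2 + R)*(2*R) = 2*R*(-2 + R))
Q = 450 (Q = 2 + (-1 + 17)*(-9*(-4) - 8) = 2 + 16*(36 - 8) = 2 + 16*28 = 2 + 448 = 450)
p = 0 (p = (2*(6/3)*(-2 + 6/3))*450 = (2*(6*(1/3))*(-2 + 6*(1/3)))*450 = (2*2*(-2 + 2))*450 = (2*2*0)*450 = 0*450 = 0)
p**2 = 0**2 = 0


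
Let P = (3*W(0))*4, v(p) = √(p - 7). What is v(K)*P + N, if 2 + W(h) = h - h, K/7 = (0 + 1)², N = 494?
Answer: 494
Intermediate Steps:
K = 7 (K = 7*(0 + 1)² = 7*1² = 7*1 = 7)
W(h) = -2 (W(h) = -2 + (h - h) = -2 + 0 = -2)
v(p) = √(-7 + p)
P = -24 (P = (3*(-2))*4 = -6*4 = -24)
v(K)*P + N = √(-7 + 7)*(-24) + 494 = √0*(-24) + 494 = 0*(-24) + 494 = 0 + 494 = 494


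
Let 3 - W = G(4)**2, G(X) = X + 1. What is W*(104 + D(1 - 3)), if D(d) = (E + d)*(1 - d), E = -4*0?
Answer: -2156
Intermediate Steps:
G(X) = 1 + X
E = 0
W = -22 (W = 3 - (1 + 4)**2 = 3 - 1*5**2 = 3 - 1*25 = 3 - 25 = -22)
D(d) = d*(1 - d) (D(d) = (0 + d)*(1 - d) = d*(1 - d))
W*(104 + D(1 - 3)) = -22*(104 + (1 - 3)*(1 - (1 - 3))) = -22*(104 - 2*(1 - 1*(-2))) = -22*(104 - 2*(1 + 2)) = -22*(104 - 2*3) = -22*(104 - 6) = -22*98 = -2156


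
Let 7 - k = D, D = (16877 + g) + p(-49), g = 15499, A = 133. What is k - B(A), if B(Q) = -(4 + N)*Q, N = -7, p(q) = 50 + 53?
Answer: -32871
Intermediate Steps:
p(q) = 103
D = 32479 (D = (16877 + 15499) + 103 = 32376 + 103 = 32479)
B(Q) = 3*Q (B(Q) = -(4 - 7)*Q = -(-3)*Q = 3*Q)
k = -32472 (k = 7 - 1*32479 = 7 - 32479 = -32472)
k - B(A) = -32472 - 3*133 = -32472 - 1*399 = -32472 - 399 = -32871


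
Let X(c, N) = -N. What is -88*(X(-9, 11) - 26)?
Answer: 3256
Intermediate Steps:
-88*(X(-9, 11) - 26) = -88*(-1*11 - 26) = -88*(-11 - 26) = -88*(-37) = 3256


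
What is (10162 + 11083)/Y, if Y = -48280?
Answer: -4249/9656 ≈ -0.44004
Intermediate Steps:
(10162 + 11083)/Y = (10162 + 11083)/(-48280) = 21245*(-1/48280) = -4249/9656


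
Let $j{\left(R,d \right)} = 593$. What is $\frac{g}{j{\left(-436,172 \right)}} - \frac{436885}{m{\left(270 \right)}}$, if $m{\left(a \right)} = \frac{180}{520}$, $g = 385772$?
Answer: $- \frac{6732420982}{5337} \approx -1.2615 \cdot 10^{6}$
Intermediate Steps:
$m{\left(a \right)} = \frac{9}{26}$ ($m{\left(a \right)} = 180 \cdot \frac{1}{520} = \frac{9}{26}$)
$\frac{g}{j{\left(-436,172 \right)}} - \frac{436885}{m{\left(270 \right)}} = \frac{385772}{593} - \frac{436885}{\frac{9}{26}} = 385772 \cdot \frac{1}{593} - \frac{11359010}{9} = \frac{385772}{593} - \frac{11359010}{9} = - \frac{6732420982}{5337}$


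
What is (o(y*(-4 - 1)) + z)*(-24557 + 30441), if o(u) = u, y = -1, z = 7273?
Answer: 42823752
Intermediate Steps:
(o(y*(-4 - 1)) + z)*(-24557 + 30441) = (-(-4 - 1) + 7273)*(-24557 + 30441) = (-1*(-5) + 7273)*5884 = (5 + 7273)*5884 = 7278*5884 = 42823752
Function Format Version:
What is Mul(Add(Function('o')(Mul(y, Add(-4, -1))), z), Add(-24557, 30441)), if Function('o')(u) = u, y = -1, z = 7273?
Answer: 42823752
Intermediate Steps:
Mul(Add(Function('o')(Mul(y, Add(-4, -1))), z), Add(-24557, 30441)) = Mul(Add(Mul(-1, Add(-4, -1)), 7273), Add(-24557, 30441)) = Mul(Add(Mul(-1, -5), 7273), 5884) = Mul(Add(5, 7273), 5884) = Mul(7278, 5884) = 42823752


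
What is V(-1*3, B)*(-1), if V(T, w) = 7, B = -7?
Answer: -7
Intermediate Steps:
V(-1*3, B)*(-1) = 7*(-1) = -7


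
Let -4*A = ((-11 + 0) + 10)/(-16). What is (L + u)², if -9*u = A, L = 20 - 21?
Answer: 330625/331776 ≈ 0.99653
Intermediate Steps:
L = -1
A = -1/64 (A = -((-11 + 0) + 10)/(4*(-16)) = -(-11 + 10)*(-1)/(4*16) = -(-1)*(-1)/(4*16) = -¼*1/16 = -1/64 ≈ -0.015625)
u = 1/576 (u = -⅑*(-1/64) = 1/576 ≈ 0.0017361)
(L + u)² = (-1 + 1/576)² = (-575/576)² = 330625/331776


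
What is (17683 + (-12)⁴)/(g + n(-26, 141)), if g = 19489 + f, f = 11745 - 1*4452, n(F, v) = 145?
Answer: 38419/26927 ≈ 1.4268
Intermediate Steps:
f = 7293 (f = 11745 - 4452 = 7293)
g = 26782 (g = 19489 + 7293 = 26782)
(17683 + (-12)⁴)/(g + n(-26, 141)) = (17683 + (-12)⁴)/(26782 + 145) = (17683 + 20736)/26927 = 38419*(1/26927) = 38419/26927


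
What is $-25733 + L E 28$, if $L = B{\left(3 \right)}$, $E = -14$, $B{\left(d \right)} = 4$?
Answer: $-27301$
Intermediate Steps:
$L = 4$
$-25733 + L E 28 = -25733 + 4 \left(-14\right) 28 = -25733 - 1568 = -27301$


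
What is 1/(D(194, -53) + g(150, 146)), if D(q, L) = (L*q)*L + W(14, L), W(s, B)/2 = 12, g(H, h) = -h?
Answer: 1/544824 ≈ 1.8355e-6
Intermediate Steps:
W(s, B) = 24 (W(s, B) = 2*12 = 24)
D(q, L) = 24 + q*L² (D(q, L) = (L*q)*L + 24 = q*L² + 24 = 24 + q*L²)
1/(D(194, -53) + g(150, 146)) = 1/((24 + 194*(-53)²) - 1*146) = 1/((24 + 194*2809) - 146) = 1/((24 + 544946) - 146) = 1/(544970 - 146) = 1/544824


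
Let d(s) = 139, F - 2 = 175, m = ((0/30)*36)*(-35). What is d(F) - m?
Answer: 139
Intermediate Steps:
m = 0 (m = ((0*(1/30))*36)*(-35) = (0*36)*(-35) = 0*(-35) = 0)
F = 177 (F = 2 + 175 = 177)
d(F) - m = 139 - 1*0 = 139 + 0 = 139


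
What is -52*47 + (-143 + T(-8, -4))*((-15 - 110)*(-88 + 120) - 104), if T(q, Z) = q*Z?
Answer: 453100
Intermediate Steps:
T(q, Z) = Z*q
-52*47 + (-143 + T(-8, -4))*((-15 - 110)*(-88 + 120) - 104) = -52*47 + (-143 - 4*(-8))*((-15 - 110)*(-88 + 120) - 104) = -2444 + (-143 + 32)*(-125*32 - 104) = -2444 - 111*(-4000 - 104) = -2444 - 111*(-4104) = -2444 + 455544 = 453100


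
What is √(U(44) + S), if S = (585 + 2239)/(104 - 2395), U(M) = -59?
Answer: I*√316141963/2291 ≈ 7.761*I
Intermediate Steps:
S = -2824/2291 (S = 2824/(-2291) = 2824*(-1/2291) = -2824/2291 ≈ -1.2326)
√(U(44) + S) = √(-59 - 2824/2291) = √(-137993/2291) = I*√316141963/2291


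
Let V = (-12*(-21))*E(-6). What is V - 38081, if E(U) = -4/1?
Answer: -39089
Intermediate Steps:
E(U) = -4 (E(U) = -4*1 = -4)
V = -1008 (V = -12*(-21)*(-4) = 252*(-4) = -1008)
V - 38081 = -1008 - 38081 = -39089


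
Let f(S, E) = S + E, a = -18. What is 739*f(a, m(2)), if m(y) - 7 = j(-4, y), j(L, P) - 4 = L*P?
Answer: -11085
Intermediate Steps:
j(L, P) = 4 + L*P
m(y) = 11 - 4*y (m(y) = 7 + (4 - 4*y) = 11 - 4*y)
f(S, E) = E + S
739*f(a, m(2)) = 739*((11 - 4*2) - 18) = 739*((11 - 8) - 18) = 739*(3 - 18) = 739*(-15) = -11085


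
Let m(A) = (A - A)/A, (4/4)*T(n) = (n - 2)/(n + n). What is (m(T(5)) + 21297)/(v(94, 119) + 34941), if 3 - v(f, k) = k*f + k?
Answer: 21297/23639 ≈ 0.90093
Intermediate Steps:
v(f, k) = 3 - k - f*k (v(f, k) = 3 - (k*f + k) = 3 - (f*k + k) = 3 - (k + f*k) = 3 + (-k - f*k) = 3 - k - f*k)
T(n) = (-2 + n)/(2*n) (T(n) = (n - 2)/(n + n) = (-2 + n)/((2*n)) = (-2 + n)*(1/(2*n)) = (-2 + n)/(2*n))
m(A) = 0 (m(A) = 0/A = 0)
(m(T(5)) + 21297)/(v(94, 119) + 34941) = (0 + 21297)/((3 - 1*119 - 1*94*119) + 34941) = 21297/((3 - 119 - 11186) + 34941) = 21297/(-11302 + 34941) = 21297/23639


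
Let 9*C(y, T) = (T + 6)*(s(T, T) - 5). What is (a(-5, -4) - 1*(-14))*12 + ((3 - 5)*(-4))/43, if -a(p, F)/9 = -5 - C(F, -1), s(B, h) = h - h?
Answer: 17552/43 ≈ 408.19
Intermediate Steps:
s(B, h) = 0
C(y, T) = -10/3 - 5*T/9 (C(y, T) = ((T + 6)*(0 - 5))/9 = ((6 + T)*(-5))/9 = (-30 - 5*T)/9 = -10/3 - 5*T/9)
a(p, F) = 20 (a(p, F) = -9*(-5 - (-10/3 - 5/9*(-1))) = -9*(-5 - (-10/3 + 5/9)) = -9*(-5 - 1*(-25/9)) = -9*(-5 + 25/9) = -9*(-20/9) = 20)
(a(-5, -4) - 1*(-14))*12 + ((3 - 5)*(-4))/43 = (20 - 1*(-14))*12 + ((3 - 5)*(-4))/43 = (20 + 14)*12 - 2*(-4)*(1/43) = 34*12 + 8*(1/43) = 408 + 8/43 = 17552/43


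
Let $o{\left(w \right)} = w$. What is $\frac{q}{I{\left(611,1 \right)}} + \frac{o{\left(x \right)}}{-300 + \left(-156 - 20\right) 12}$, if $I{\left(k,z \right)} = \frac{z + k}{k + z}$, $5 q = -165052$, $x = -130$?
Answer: $- \frac{199052387}{6030} \approx -33010.0$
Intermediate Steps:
$q = - \frac{165052}{5}$ ($q = \frac{1}{5} \left(-165052\right) = - \frac{165052}{5} \approx -33010.0$)
$I{\left(k,z \right)} = 1$ ($I{\left(k,z \right)} = \frac{k + z}{k + z} = 1$)
$\frac{q}{I{\left(611,1 \right)}} + \frac{o{\left(x \right)}}{-300 + \left(-156 - 20\right) 12} = - \frac{165052}{5 \cdot 1} - \frac{130}{-300 + \left(-156 - 20\right) 12} = \left(- \frac{165052}{5}\right) 1 - \frac{130}{-300 - 2112} = - \frac{165052}{5} - \frac{130}{-300 - 2112} = - \frac{165052}{5} - \frac{130}{-2412} = - \frac{165052}{5} - - \frac{65}{1206} = - \frac{165052}{5} + \frac{65}{1206} = - \frac{199052387}{6030}$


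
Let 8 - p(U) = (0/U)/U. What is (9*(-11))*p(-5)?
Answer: -792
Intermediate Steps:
p(U) = 8 (p(U) = 8 - 0/U/U = 8 - 0/U = 8 - 1*0 = 8 + 0 = 8)
(9*(-11))*p(-5) = (9*(-11))*8 = -99*8 = -792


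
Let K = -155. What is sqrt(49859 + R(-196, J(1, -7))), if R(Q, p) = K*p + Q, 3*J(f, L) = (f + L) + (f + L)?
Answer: 3*sqrt(5587) ≈ 224.24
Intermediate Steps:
J(f, L) = 2*L/3 + 2*f/3 (J(f, L) = ((f + L) + (f + L))/3 = ((L + f) + (L + f))/3 = (2*L + 2*f)/3 = 2*L/3 + 2*f/3)
R(Q, p) = Q - 155*p (R(Q, p) = -155*p + Q = Q - 155*p)
sqrt(49859 + R(-196, J(1, -7))) = sqrt(49859 + (-196 - 155*((2/3)*(-7) + (2/3)*1))) = sqrt(49859 + (-196 - 155*(-14/3 + 2/3))) = sqrt(49859 + (-196 - 155*(-4))) = sqrt(49859 + (-196 + 620)) = sqrt(49859 + 424) = sqrt(50283) = 3*sqrt(5587)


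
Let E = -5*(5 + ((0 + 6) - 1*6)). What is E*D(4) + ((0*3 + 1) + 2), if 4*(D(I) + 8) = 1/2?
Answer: 1599/8 ≈ 199.88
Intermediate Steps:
D(I) = -63/8 (D(I) = -8 + (¼)/2 = -8 + (¼)*(½) = -8 + ⅛ = -63/8)
E = -25 (E = -5*(5 + (6 - 6)) = -5*(5 + 0) = -5*5 = -25)
E*D(4) + ((0*3 + 1) + 2) = -25*(-63/8) + ((0*3 + 1) + 2) = 1575/8 + ((0 + 1) + 2) = 1575/8 + (1 + 2) = 1575/8 + 3 = 1599/8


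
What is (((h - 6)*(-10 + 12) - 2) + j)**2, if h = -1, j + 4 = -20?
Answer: 1600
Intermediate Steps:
j = -24 (j = -4 - 20 = -24)
(((h - 6)*(-10 + 12) - 2) + j)**2 = (((-1 - 6)*(-10 + 12) - 2) - 24)**2 = ((-7*2 - 2) - 24)**2 = ((-14 - 2) - 24)**2 = (-16 - 24)**2 = (-40)**2 = 1600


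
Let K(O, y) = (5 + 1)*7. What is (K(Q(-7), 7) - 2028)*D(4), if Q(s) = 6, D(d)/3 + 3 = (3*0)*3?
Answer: 17874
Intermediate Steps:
D(d) = -9 (D(d) = -9 + 3*((3*0)*3) = -9 + 3*(0*3) = -9 + 3*0 = -9 + 0 = -9)
K(O, y) = 42 (K(O, y) = 6*7 = 42)
(K(Q(-7), 7) - 2028)*D(4) = (42 - 2028)*(-9) = -1986*(-9) = 17874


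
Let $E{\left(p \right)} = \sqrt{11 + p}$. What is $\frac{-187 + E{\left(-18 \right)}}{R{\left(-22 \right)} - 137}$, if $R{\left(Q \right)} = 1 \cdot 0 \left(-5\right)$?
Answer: $\frac{187}{137} - \frac{i \sqrt{7}}{137} \approx 1.365 - 0.019312 i$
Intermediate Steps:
$R{\left(Q \right)} = 0$ ($R{\left(Q \right)} = 0 \left(-5\right) = 0$)
$\frac{-187 + E{\left(-18 \right)}}{R{\left(-22 \right)} - 137} = \frac{-187 + \sqrt{11 - 18}}{0 - 137} = \frac{-187 + \sqrt{-7}}{-137} = \left(-187 + i \sqrt{7}\right) \left(- \frac{1}{137}\right) = \frac{187}{137} - \frac{i \sqrt{7}}{137}$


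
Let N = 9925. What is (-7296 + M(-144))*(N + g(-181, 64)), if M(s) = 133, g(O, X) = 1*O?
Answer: -69796272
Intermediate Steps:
g(O, X) = O
(-7296 + M(-144))*(N + g(-181, 64)) = (-7296 + 133)*(9925 - 181) = -7163*9744 = -69796272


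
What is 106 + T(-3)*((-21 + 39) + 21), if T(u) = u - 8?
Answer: -323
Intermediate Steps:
T(u) = -8 + u
106 + T(-3)*((-21 + 39) + 21) = 106 + (-8 - 3)*((-21 + 39) + 21) = 106 - 11*(18 + 21) = 106 - 11*39 = 106 - 429 = -323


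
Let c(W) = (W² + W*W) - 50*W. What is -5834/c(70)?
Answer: -2917/3150 ≈ -0.92603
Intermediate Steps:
c(W) = -50*W + 2*W² (c(W) = (W² + W²) - 50*W = 2*W² - 50*W = -50*W + 2*W²)
-5834/c(70) = -5834*1/(140*(-25 + 70)) = -5834/(2*70*45) = -5834/6300 = -5834*1/6300 = -2917/3150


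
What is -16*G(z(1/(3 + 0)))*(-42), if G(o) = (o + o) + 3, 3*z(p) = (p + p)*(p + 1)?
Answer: 21728/9 ≈ 2414.2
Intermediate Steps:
z(p) = 2*p*(1 + p)/3 (z(p) = ((p + p)*(p + 1))/3 = ((2*p)*(1 + p))/3 = (2*p*(1 + p))/3 = 2*p*(1 + p)/3)
G(o) = 3 + 2*o (G(o) = 2*o + 3 = 3 + 2*o)
-16*G(z(1/(3 + 0)))*(-42) = -16*(3 + 2*(2*(1 + 1/(3 + 0))/(3*(3 + 0))))*(-42) = -16*(3 + 2*((⅔)*(1 + 1/3)/3))*(-42) = -16*(3 + 2*((⅔)*(⅓)*(1 + ⅓)))*(-42) = -16*(3 + 2*((⅔)*(⅓)*(4/3)))*(-42) = -16*(3 + 2*(8/27))*(-42) = -16*(3 + 16/27)*(-42) = -16*97/27*(-42) = -1552/27*(-42) = 21728/9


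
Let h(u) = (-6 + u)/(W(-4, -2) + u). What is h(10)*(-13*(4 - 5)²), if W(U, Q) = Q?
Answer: -13/2 ≈ -6.5000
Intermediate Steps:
h(u) = (-6 + u)/(-2 + u)
h(10)*(-13*(4 - 5)²) = ((-6 + 10)/(-2 + 10))*(-13*(4 - 5)²) = (4/8)*(-13*(-1)²) = ((⅛)*4)*(-13*1) = (½)*(-13) = -13/2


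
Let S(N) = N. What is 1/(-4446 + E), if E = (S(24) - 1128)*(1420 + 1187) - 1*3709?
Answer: -1/2886283 ≈ -3.4647e-7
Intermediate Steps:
E = -2881837 (E = (24 - 1128)*(1420 + 1187) - 1*3709 = -1104*2607 - 3709 = -2878128 - 3709 = -2881837)
1/(-4446 + E) = 1/(-4446 - 2881837) = 1/(-2886283) = -1/2886283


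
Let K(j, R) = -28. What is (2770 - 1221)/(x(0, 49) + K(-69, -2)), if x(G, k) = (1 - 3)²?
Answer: -1549/24 ≈ -64.542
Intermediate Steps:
x(G, k) = 4 (x(G, k) = (-2)² = 4)
(2770 - 1221)/(x(0, 49) + K(-69, -2)) = (2770 - 1221)/(4 - 28) = 1549/(-24) = 1549*(-1/24) = -1549/24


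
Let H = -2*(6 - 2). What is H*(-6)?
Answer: 48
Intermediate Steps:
H = -8 (H = -2*4 = -8)
H*(-6) = -8*(-6) = 48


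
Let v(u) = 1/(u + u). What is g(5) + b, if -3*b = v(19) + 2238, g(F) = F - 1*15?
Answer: -86185/114 ≈ -756.01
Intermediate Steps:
v(u) = 1/(2*u)
g(F) = -15 + F (g(F) = F - 15 = -15 + F)
b = -85045/114 (b = -((½)/19 + 2238)/3 = -((½)*(1/19) + 2238)/3 = -(1/38 + 2238)/3 = -⅓*85045/38 = -85045/114 ≈ -746.01)
g(5) + b = (-15 + 5) - 85045/114 = -10 - 85045/114 = -86185/114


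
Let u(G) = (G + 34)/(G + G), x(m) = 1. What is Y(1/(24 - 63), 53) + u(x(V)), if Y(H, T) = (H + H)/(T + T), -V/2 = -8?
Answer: 72343/4134 ≈ 17.500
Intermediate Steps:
V = 16 (V = -2*(-8) = 16)
Y(H, T) = H/T (Y(H, T) = (2*H)/((2*T)) = (2*H)*(1/(2*T)) = H/T)
u(G) = (34 + G)/(2*G) (u(G) = (34 + G)/((2*G)) = (34 + G)*(1/(2*G)) = (34 + G)/(2*G))
Y(1/(24 - 63), 53) + u(x(V)) = 1/((24 - 63)*53) + (½)*(34 + 1)/1 = (1/53)/(-39) + (½)*1*35 = -1/39*1/53 + 35/2 = -1/2067 + 35/2 = 72343/4134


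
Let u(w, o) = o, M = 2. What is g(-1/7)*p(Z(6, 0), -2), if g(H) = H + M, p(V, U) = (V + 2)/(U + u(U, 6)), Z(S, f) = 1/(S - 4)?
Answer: 65/56 ≈ 1.1607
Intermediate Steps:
Z(S, f) = 1/(-4 + S)
p(V, U) = (2 + V)/(6 + U) (p(V, U) = (V + 2)/(U + 6) = (2 + V)/(6 + U))
g(H) = 2 + H (g(H) = H + 2 = 2 + H)
g(-1/7)*p(Z(6, 0), -2) = (2 - 1/7)*((2 + 1/(-4 + 6))/(6 - 2)) = (2 - 1*⅐)*((2 + 1/2)/4) = (2 - ⅐)*((2 + ½)/4) = 13*((¼)*(5/2))/7 = (13/7)*(5/8) = 65/56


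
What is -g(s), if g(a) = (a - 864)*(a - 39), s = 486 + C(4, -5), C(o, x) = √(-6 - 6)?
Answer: 168978 - 138*I*√3 ≈ 1.6898e+5 - 239.02*I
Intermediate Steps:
C(o, x) = 2*I*√3 (C(o, x) = √(-12) = 2*I*√3)
s = 486 + 2*I*√3 ≈ 486.0 + 3.4641*I
g(a) = (-864 + a)*(-39 + a)
-g(s) = -(33696 + (486 + 2*I*√3)² - 903*(486 + 2*I*√3)) = -(33696 + (486 + 2*I*√3)² + (-438858 - 1806*I*√3)) = -(-405162 + (486 + 2*I*√3)² - 1806*I*√3) = 405162 - (486 + 2*I*√3)² + 1806*I*√3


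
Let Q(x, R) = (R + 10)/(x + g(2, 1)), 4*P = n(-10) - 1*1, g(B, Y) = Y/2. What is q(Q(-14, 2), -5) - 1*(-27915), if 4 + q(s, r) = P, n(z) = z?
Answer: 111633/4 ≈ 27908.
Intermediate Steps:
g(B, Y) = Y/2 (g(B, Y) = Y*(½) = Y/2)
P = -11/4 (P = (-10 - 1*1)/4 = (-10 - 1)/4 = (¼)*(-11) = -11/4 ≈ -2.7500)
Q(x, R) = (10 + R)/(½ + x) (Q(x, R) = (R + 10)/(x + (½)*1) = (10 + R)/(x + ½) = (10 + R)/(½ + x))
q(s, r) = -27/4 (q(s, r) = -4 - 11/4 = -27/4)
q(Q(-14, 2), -5) - 1*(-27915) = -27/4 - 1*(-27915) = -27/4 + 27915 = 111633/4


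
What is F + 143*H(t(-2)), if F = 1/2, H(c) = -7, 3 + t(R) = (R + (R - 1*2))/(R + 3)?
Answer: -2001/2 ≈ -1000.5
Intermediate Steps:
t(R) = -3 + (-2 + 2*R)/(3 + R) (t(R) = -3 + (R + (R - 1*2))/(R + 3) = -3 + (R + (R - 2))/(3 + R) = -3 + (R + (-2 + R))/(3 + R) = -3 + (-2 + 2*R)/(3 + R))
F = ½ ≈ 0.50000
F + 143*H(t(-2)) = ½ + 143*(-7) = ½ - 1001 = -2001/2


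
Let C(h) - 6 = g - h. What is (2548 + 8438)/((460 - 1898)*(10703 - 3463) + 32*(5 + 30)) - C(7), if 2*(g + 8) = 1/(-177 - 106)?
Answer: 4419394327/491005000 ≈ 9.0007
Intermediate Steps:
g = -4529/566 (g = -8 + 1/(2*(-177 - 106)) = -8 + (½)/(-283) = -8 + (½)*(-1/283) = -8 - 1/566 = -4529/566 ≈ -8.0018)
C(h) = -1133/566 - h (C(h) = 6 + (-4529/566 - h) = -1133/566 - h)
(2548 + 8438)/((460 - 1898)*(10703 - 3463) + 32*(5 + 30)) - C(7) = (2548 + 8438)/((460 - 1898)*(10703 - 3463) + 32*(5 + 30)) - (-1133/566 - 1*7) = 10986/(-1438*7240 + 32*35) - (-1133/566 - 7) = 10986/(-10411120 + 1120) - 1*(-5095/566) = 10986/(-10410000) + 5095/566 = 10986*(-1/10410000) + 5095/566 = -1831/1735000 + 5095/566 = 4419394327/491005000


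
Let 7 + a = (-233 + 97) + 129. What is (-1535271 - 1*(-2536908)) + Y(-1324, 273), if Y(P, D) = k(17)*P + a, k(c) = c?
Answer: 979115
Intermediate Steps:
a = -14 (a = -7 + ((-233 + 97) + 129) = -7 + (-136 + 129) = -7 - 7 = -14)
Y(P, D) = -14 + 17*P (Y(P, D) = 17*P - 14 = -14 + 17*P)
(-1535271 - 1*(-2536908)) + Y(-1324, 273) = (-1535271 - 1*(-2536908)) + (-14 + 17*(-1324)) = (-1535271 + 2536908) + (-14 - 22508) = 1001637 - 22522 = 979115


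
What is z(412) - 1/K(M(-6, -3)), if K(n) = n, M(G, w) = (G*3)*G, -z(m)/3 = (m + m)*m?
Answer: -109994113/108 ≈ -1.0185e+6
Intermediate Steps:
z(m) = -6*m² (z(m) = -3*(m + m)*m = -3*2*m*m = -6*m²)
M(G, w) = 3*G² (M(G, w) = (3*G)*G = 3*G²)
z(412) - 1/K(M(-6, -3)) = -6*412² - 1/(3*(-6)²) = -6*169744 - 1/(3*36) = -1018464 - 1/108 = -109994113/108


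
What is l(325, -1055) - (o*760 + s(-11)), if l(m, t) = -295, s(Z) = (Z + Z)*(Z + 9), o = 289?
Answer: -219979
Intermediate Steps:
s(Z) = 2*Z*(9 + Z) (s(Z) = (2*Z)*(9 + Z) = 2*Z*(9 + Z))
l(325, -1055) - (o*760 + s(-11)) = -295 - (289*760 + 2*(-11)*(9 - 11)) = -295 - (219640 + 2*(-11)*(-2)) = -295 - (219640 + 44) = -295 - 1*219684 = -295 - 219684 = -219979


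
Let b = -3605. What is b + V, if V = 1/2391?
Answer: -8619554/2391 ≈ -3605.0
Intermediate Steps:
V = 1/2391 ≈ 0.00041824
b + V = -3605 + 1/2391 = -8619554/2391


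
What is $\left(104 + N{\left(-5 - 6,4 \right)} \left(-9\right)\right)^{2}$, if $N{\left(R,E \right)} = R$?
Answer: $41209$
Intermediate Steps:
$\left(104 + N{\left(-5 - 6,4 \right)} \left(-9\right)\right)^{2} = \left(104 + \left(-5 - 6\right) \left(-9\right)\right)^{2} = \left(104 - -99\right)^{2} = \left(104 + 99\right)^{2} = 203^{2} = 41209$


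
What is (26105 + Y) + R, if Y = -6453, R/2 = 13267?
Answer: 46186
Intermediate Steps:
R = 26534 (R = 2*13267 = 26534)
(26105 + Y) + R = (26105 - 6453) + 26534 = 19652 + 26534 = 46186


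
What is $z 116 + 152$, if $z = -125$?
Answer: $-14348$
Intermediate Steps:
$z 116 + 152 = \left(-125\right) 116 + 152 = -14500 + 152 = -14348$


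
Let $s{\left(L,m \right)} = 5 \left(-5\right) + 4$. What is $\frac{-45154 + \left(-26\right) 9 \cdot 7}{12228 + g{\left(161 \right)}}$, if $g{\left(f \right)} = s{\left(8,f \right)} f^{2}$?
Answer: $\frac{46792}{532113} \approx 0.087936$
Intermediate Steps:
$s{\left(L,m \right)} = -21$ ($s{\left(L,m \right)} = -25 + 4 = -21$)
$g{\left(f \right)} = - 21 f^{2}$
$\frac{-45154 + \left(-26\right) 9 \cdot 7}{12228 + g{\left(161 \right)}} = \frac{-45154 + \left(-26\right) 9 \cdot 7}{12228 - 21 \cdot 161^{2}} = \frac{-45154 - 1638}{12228 - 544341} = - \frac{46792}{-532113} = \left(-46792\right) \left(- \frac{1}{532113}\right) = \frac{46792}{532113}$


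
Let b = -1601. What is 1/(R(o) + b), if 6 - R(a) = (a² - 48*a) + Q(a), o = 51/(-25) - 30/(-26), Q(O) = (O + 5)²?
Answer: -105625/174835188 ≈ -0.00060414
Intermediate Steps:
Q(O) = (5 + O)²
o = -288/325 (o = 51*(-1/25) - 30*(-1/26) = -51/25 + 15/13 = -288/325 ≈ -0.88615)
R(a) = 6 - a² - (5 + a)² + 48*a (R(a) = 6 - ((a² - 48*a) + (5 + a)²) = 6 - (a² + (5 + a)² - 48*a) = 6 + (-a² - (5 + a)² + 48*a) = 6 - a² - (5 + a)² + 48*a)
1/(R(o) + b) = 1/((-19 - 2*(-288/325)² + 38*(-288/325)) - 1601) = 1/((-19 - 2*82944/105625 - 10944/325) - 1601) = 1/((-19 - 165888/105625 - 10944/325) - 1601) = 1/(-5729563/105625 - 1601) = 1/(-174835188/105625) = -105625/174835188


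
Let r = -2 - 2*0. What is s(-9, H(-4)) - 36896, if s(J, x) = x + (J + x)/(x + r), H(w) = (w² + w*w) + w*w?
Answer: -1694969/46 ≈ -36847.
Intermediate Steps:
H(w) = 3*w² (H(w) = (w² + w²) + w² = 2*w² + w² = 3*w²)
r = -2 (r = -2 + 0 = -2)
s(J, x) = x + (J + x)/(-2 + x) (s(J, x) = x + (J + x)/(x - 2) = x + (J + x)/(-2 + x))
s(-9, H(-4)) - 36896 = (-9 + (3*(-4)²)² - 3*(-4)²)/(-2 + 3*(-4)²) - 36896 = (-9 + (3*16)² - 3*16)/(-2 + 3*16) - 36896 = (-9 + 48² - 1*48)/(-2 + 48) - 36896 = (-9 + 2304 - 48)/46 - 36896 = (1/46)*2247 - 36896 = 2247/46 - 36896 = -1694969/46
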